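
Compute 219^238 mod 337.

Using repeated squaring:
238 in binary is 11101110, i.e. 238 = 128 + 64 + 32 + 8 + 4 + 2.
219^1 ≡ 219 (mod 337)
219^2 ≡ 219^2 = 47961 ≡ 107 (mod 337)
219^4 ≡ 107^2 = 11449 ≡ 328 (mod 337)
219^8 ≡ 328^2 = 107584 ≡ 81 (mod 337)
219^16 ≡ 81^2 = 6561 ≡ 158 (mod 337)
219^32 ≡ 158^2 = 24964 ≡ 26 (mod 337)
219^64 ≡ 26^2 = 676 ≡ 2 (mod 337)
219^128 ≡ 2^2 = 4 (mod 337)
219^238 = 219^128 · 219^64 · 219^32 · 219^8 · 219^4 · 219^2 ≡ 4 · 2 · 26 · 81 · 328 · 107 (mod 337).
Accumulate the product:
4 · 2 = 8
8 · 26 = 208
208 · 81 = 16848 ≡ 335
335 · 328 = 109880 ≡ 18
18 · 107 = 1926 ≡ 241

241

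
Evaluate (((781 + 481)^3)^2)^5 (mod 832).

768

781 + 481 = 1262 ≡ 430 (mod 832)
(430)^3 ≡ 248 (mod 832)
(248)^2 ≡ 768 (mod 832)
(768)^5 ≡ 768 (mod 832)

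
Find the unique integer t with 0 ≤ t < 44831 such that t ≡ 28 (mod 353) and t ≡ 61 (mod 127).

30033

353⁻¹ mod 127: 353×68 ≡ 1 (mod 127), so 353⁻¹ ≡ 68.
t = 28 + 353×((61 − 28)×68 mod 127) = 28 + 353×85 = 30033.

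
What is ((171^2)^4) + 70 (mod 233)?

172

(171)^2 ≡ 116 (mod 233)
(116)^4 ≡ 102 (mod 233)
102 + 70 = 172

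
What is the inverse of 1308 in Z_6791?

2435

Apply the Euclidean algorithm and back-substitute:
6791 = 5*1308 + 251
1308 = 5*251 + 53
251 = 4*53 + 39
53 = 1*39 + 14
39 = 2*14 + 11
14 = 1*11 + 3
11 = 3*3 + 2
3 = 1*2 + 1
2 = 2*1 + 0
gcd(1308, 6791) = 1, so the inverse exists.
Bézout: 1 = −469*6791 + 2435*1308.
So 1308⁻¹ ≡ 2435 (mod 6791).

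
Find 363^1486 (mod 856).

801

Compute successive squares:
363^1 ≡ 363 (mod 856)
363^2 ≡ 363^2 = 131769 ≡ 801 (mod 856)
363^4 ≡ 801^2 = 641601 ≡ 457 (mod 856)
363^8 ≡ 457^2 = 208849 ≡ 841 (mod 856)
363^16 ≡ 841^2 = 707281 ≡ 225 (mod 856)
363^32 ≡ 225^2 = 50625 ≡ 121 (mod 856)
363^64 ≡ 121^2 = 14641 ≡ 89 (mod 856)
363^128 ≡ 89^2 = 7921 ≡ 217 (mod 856)
363^256 ≡ 217^2 = 47089 ≡ 9 (mod 856)
363^512 ≡ 9^2 = 81 (mod 856)
363^1024 ≡ 81^2 = 6561 ≡ 569 (mod 856)
363^1486 = 363^1024 * 363^256 * 363^128 * 363^64 * 363^8 * 363^4 * 363^2 ≡ 569 * 9 * 217 * 89 * 841 * 457 * 801 (mod 856).
Accumulate the product:
569 * 9 = 5121 ≡ 841
841 * 217 = 182497 ≡ 169
169 * 89 = 15041 ≡ 489
489 * 841 = 411249 ≡ 369
369 * 457 = 168633 ≡ 1
1 * 801 = 801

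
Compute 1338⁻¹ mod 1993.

356

1993 = 1×1338 + 655
1338 = 2×655 + 28
655 = 23×28 + 11
28 = 2×11 + 6
11 = 1×6 + 5
6 = 1×5 + 1
5 = 5×1 + 0
gcd(1338, 1993) = 1, so the inverse exists.
Back-substitute for 1:
1 = 1×6 − 1×5
  = −1×11 + 2×6
  = 2×28 − 5×11
  = −5×655 + 117×28
  = 117×1338 − 239×655
  = −239×1993 + 356×1338
So 1338⁻¹ ≡ 356 (mod 1993).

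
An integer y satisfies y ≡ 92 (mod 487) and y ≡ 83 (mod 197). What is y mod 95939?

61941

487⁻¹ mod 197: 487*161 ≡ 1 (mod 197), so 487⁻¹ ≡ 161.
y = 92 + 487*((83 − 92)*161 mod 197) = 92 + 487*127 = 61941.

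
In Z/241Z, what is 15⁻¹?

225

Run the extended Euclidean algorithm:
241 = 16×15 + 1
15 = 15×1 + 0
gcd(15, 241) = 1, so the inverse exists.
Back-substitute for 1:
1 = 1×241 − 16×15
So 15⁻¹ ≡ −16 ≡ 225 (mod 241).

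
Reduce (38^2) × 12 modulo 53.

50

(38)^2 ≡ 13 (mod 53)
13 × 12 = 156 ≡ 50 (mod 53)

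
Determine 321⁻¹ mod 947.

By the extended Euclidean algorithm:
947 = 2×321 + 305
321 = 1×305 + 16
305 = 19×16 + 1
16 = 16×1 + 0
gcd(321, 947) = 1, so the inverse exists.
Bézout: 1 = 20×947 − 59×321.
So 321⁻¹ ≡ −59 ≡ 888 (mod 947).

888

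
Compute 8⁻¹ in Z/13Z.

Run the extended Euclidean algorithm:
13 = 1×8 + 5
8 = 1×5 + 3
5 = 1×3 + 2
3 = 1×2 + 1
2 = 2×1 + 0
gcd(8, 13) = 1, so the inverse exists.
Bézout: 1 = −3×13 + 5×8.
So 8⁻¹ ≡ 5 (mod 13).

5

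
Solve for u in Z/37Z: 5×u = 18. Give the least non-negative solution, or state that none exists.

11

gcd(5, 37) = 1, so a unique solution mod 37 exists.
5⁻¹ ≡ 15 (mod 37).
u ≡ 15×18 ≡ 11 (mod 37).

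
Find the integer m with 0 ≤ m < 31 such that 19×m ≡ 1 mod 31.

31 = 1*19 + 12
19 = 1*12 + 7
12 = 1*7 + 5
7 = 1*5 + 2
5 = 2*2 + 1
2 = 2*1 + 0
gcd(19, 31) = 1, so the inverse exists.
Bézout: 1 = 8*31 − 13*19.
So 19⁻¹ ≡ −13 ≡ 18 (mod 31).

18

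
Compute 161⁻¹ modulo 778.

29

778 = 4×161 + 134
161 = 1×134 + 27
134 = 4×27 + 26
27 = 1×26 + 1
26 = 26×1 + 0
gcd(161, 778) = 1, so the inverse exists.
Bézout: 1 = −6×778 + 29×161.
So 161⁻¹ ≡ 29 (mod 778).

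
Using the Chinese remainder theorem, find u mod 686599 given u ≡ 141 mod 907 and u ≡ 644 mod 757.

557039

907⁻¹ mod 757: 907·540 ≡ 1 (mod 757), so 907⁻¹ ≡ 540.
u = 141 + 907·((644 − 141)·540 mod 757) = 141 + 907·614 = 557039.
Check: 557039 mod 907 = 141, 557039 mod 757 = 644. ✓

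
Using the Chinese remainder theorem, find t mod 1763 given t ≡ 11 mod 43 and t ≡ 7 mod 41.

1688

43⁻¹ mod 41: 43·21 ≡ 1 (mod 41), so 43⁻¹ ≡ 21.
t = 11 + 43·((7 − 11)·21 mod 41) = 11 + 43·39 = 1688.
Check: 1688 mod 43 = 11, 1688 mod 41 = 7. ✓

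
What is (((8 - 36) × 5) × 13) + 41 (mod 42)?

8 - 36 = -28 ≡ 14 (mod 42)
14 × 5 = 70 ≡ 28 (mod 42)
28 × 13 = 364 ≡ 28 (mod 42)
28 + 41 = 69 ≡ 27 (mod 42)

27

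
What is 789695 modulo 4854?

3347

789695 = 162×4854 + 3347, so 789695 ≡ 3347 (mod 4854).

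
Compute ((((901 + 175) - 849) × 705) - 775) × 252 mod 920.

360

901 + 175 = 1076 ≡ 156 (mod 920)
156 - 849 = -693 ≡ 227 (mod 920)
227 × 705 = 160035 ≡ 875 (mod 920)
875 - 775 = 100
100 × 252 = 25200 ≡ 360 (mod 920)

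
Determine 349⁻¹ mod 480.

By the extended Euclidean algorithm:
480 = 1·349 + 131
349 = 2·131 + 87
131 = 1·87 + 44
87 = 1·44 + 43
44 = 1·43 + 1
43 = 43·1 + 0
gcd(349, 480) = 1, so the inverse exists.
Back-substitute for 1:
1 = 1·44 − 1·43
  = −1·87 + 2·44
  = 2·131 − 3·87
  = −3·349 + 8·131
  = 8·480 − 11·349
So 349⁻¹ ≡ −11 ≡ 469 (mod 480).

469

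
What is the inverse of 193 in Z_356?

273

356 = 1*193 + 163
193 = 1*163 + 30
163 = 5*30 + 13
30 = 2*13 + 4
13 = 3*4 + 1
4 = 4*1 + 0
gcd(193, 356) = 1, so the inverse exists.
Back-substitute for 1:
1 = 1*13 − 3*4
  = −3*30 + 7*13
  = 7*163 − 38*30
  = −38*193 + 45*163
  = 45*356 − 83*193
So 193⁻¹ ≡ −83 ≡ 273 (mod 356).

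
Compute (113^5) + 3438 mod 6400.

3231

(113)^5 ≡ 6193 (mod 6400)
6193 + 3438 = 9631 ≡ 3231 (mod 6400)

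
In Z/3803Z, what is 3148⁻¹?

3234

3803 = 1·3148 + 655
3148 = 4·655 + 528
655 = 1·528 + 127
528 = 4·127 + 20
127 = 6·20 + 7
20 = 2·7 + 6
7 = 1·6 + 1
6 = 6·1 + 0
gcd(3148, 3803) = 1, so the inverse exists.
Bézout: 1 = 471·3803 − 569·3148.
So 3148⁻¹ ≡ −569 ≡ 3234 (mod 3803).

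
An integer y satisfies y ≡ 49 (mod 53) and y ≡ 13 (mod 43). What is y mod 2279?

53⁻¹ mod 43: 53*13 ≡ 1 (mod 43), so 53⁻¹ ≡ 13.
y = 49 + 53*((13 − 49)*13 mod 43) = 49 + 53*5 = 314.
Check: 314 mod 53 = 49, 314 mod 43 = 13. ✓

314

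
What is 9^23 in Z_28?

Using repeated squaring:
23 in binary is 10111, i.e. 23 = 16 + 4 + 2 + 1.
9^1 ≡ 9 (mod 28)
9^2 ≡ 9^2 = 81 ≡ 25 (mod 28)
9^4 ≡ 25^2 = 625 ≡ 9 (mod 28)
9^8 ≡ 9^2 = 81 ≡ 25 (mod 28)
9^16 ≡ 25^2 = 625 ≡ 9 (mod 28)
9^23 = 9^16 × 9^4 × 9^2 × 9^1 ≡ 9 × 9 × 25 × 9 (mod 28).
Accumulate the product:
9 × 9 = 81 ≡ 25
25 × 25 = 625 ≡ 9
9 × 9 = 81 ≡ 25

25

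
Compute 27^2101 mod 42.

2101 in binary is 100000110101, i.e. 2101 = 2048 + 32 + 16 + 4 + 1.
27^1 ≡ 27 (mod 42)
27^2 ≡ 27^2 = 729 ≡ 15 (mod 42)
27^4 ≡ 15^2 = 225 ≡ 15 (mod 42)
27^8 ≡ 15^2 = 225 ≡ 15 (mod 42)
27^16 ≡ 15^2 = 225 ≡ 15 (mod 42)
27^32 ≡ 15^2 = 225 ≡ 15 (mod 42)
27^64 ≡ 15^2 = 225 ≡ 15 (mod 42)
27^128 ≡ 15^2 = 225 ≡ 15 (mod 42)
27^256 ≡ 15^2 = 225 ≡ 15 (mod 42)
27^512 ≡ 15^2 = 225 ≡ 15 (mod 42)
27^1024 ≡ 15^2 = 225 ≡ 15 (mod 42)
27^2048 ≡ 15^2 = 225 ≡ 15 (mod 42)
27^2101 = 27^2048 * 27^32 * 27^16 * 27^4 * 27^1 ≡ 15 * 15 * 15 * 15 * 27 (mod 42).
Accumulate the product:
15 * 15 = 225 ≡ 15
15 * 15 = 225 ≡ 15
15 * 15 = 225 ≡ 15
15 * 27 = 405 ≡ 27

27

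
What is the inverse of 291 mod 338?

Run the extended Euclidean algorithm:
338 = 1×291 + 47
291 = 6×47 + 9
47 = 5×9 + 2
9 = 4×2 + 1
2 = 2×1 + 0
gcd(291, 338) = 1, so the inverse exists.
Bézout: 1 = −130×338 + 151×291.
So 291⁻¹ ≡ 151 (mod 338).

151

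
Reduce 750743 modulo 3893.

3287

750743 = 192·3893 + 3287, so 750743 ≡ 3287 (mod 3893).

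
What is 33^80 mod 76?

61

80 in binary is 1010000, i.e. 80 = 64 + 16.
33^1 ≡ 33 (mod 76)
33^2 ≡ 33^2 = 1089 ≡ 25 (mod 76)
33^4 ≡ 25^2 = 625 ≡ 17 (mod 76)
33^8 ≡ 17^2 = 289 ≡ 61 (mod 76)
33^16 ≡ 61^2 = 3721 ≡ 73 (mod 76)
33^32 ≡ 73^2 = 5329 ≡ 9 (mod 76)
33^64 ≡ 9^2 = 81 ≡ 5 (mod 76)
33^80 = 33^64 · 33^16 ≡ 5 · 73 (mod 76).
5 · 73 = 365 ≡ 61 (mod 76).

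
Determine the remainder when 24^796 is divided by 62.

Compute successive squares:
796 in binary is 1100011100, i.e. 796 = 512 + 256 + 16 + 8 + 4.
24^1 ≡ 24 (mod 62)
24^2 ≡ 24^2 = 576 ≡ 18 (mod 62)
24^4 ≡ 18^2 = 324 ≡ 14 (mod 62)
24^8 ≡ 14^2 = 196 ≡ 10 (mod 62)
24^16 ≡ 10^2 = 100 ≡ 38 (mod 62)
24^32 ≡ 38^2 = 1444 ≡ 18 (mod 62)
24^64 ≡ 18^2 = 324 ≡ 14 (mod 62)
24^128 ≡ 14^2 = 196 ≡ 10 (mod 62)
24^256 ≡ 10^2 = 100 ≡ 38 (mod 62)
24^512 ≡ 38^2 = 1444 ≡ 18 (mod 62)
24^796 = 24^512 · 24^256 · 24^16 · 24^8 · 24^4 ≡ 18 · 38 · 38 · 10 · 14 (mod 62).
Accumulate the product:
18 · 38 = 684 ≡ 2
2 · 38 = 76 ≡ 14
14 · 10 = 140 ≡ 16
16 · 14 = 224 ≡ 38

38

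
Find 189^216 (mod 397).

Compute successive squares:
189^1 ≡ 189 (mod 397)
189^2 ≡ 189^2 = 35721 ≡ 388 (mod 397)
189^4 ≡ 388^2 = 150544 ≡ 81 (mod 397)
189^8 ≡ 81^2 = 6561 ≡ 209 (mod 397)
189^16 ≡ 209^2 = 43681 ≡ 11 (mod 397)
189^32 ≡ 11^2 = 121 (mod 397)
189^64 ≡ 121^2 = 14641 ≡ 349 (mod 397)
189^128 ≡ 349^2 = 121801 ≡ 319 (mod 397)
189^216 = 189^128 * 189^64 * 189^16 * 189^8 ≡ 319 * 349 * 11 * 209 (mod 397).
Accumulate the product:
319 * 349 = 111331 ≡ 171
171 * 11 = 1881 ≡ 293
293 * 209 = 61237 ≡ 99

99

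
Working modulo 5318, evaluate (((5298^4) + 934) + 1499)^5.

2023

(5298)^4 ≡ 460 (mod 5318)
460 + 934 = 1394
1394 + 1499 = 2893
(2893)^5 ≡ 2023 (mod 5318)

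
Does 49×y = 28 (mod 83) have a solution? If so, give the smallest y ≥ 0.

gcd(49, 83) = 1, so a unique solution mod 83 exists.
49⁻¹ ≡ 61 (mod 83).
y ≡ 61×28 ≡ 48 (mod 83).

48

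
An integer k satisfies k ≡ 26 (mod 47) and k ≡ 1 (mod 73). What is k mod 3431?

47⁻¹ mod 73: 47*14 ≡ 1 (mod 73), so 47⁻¹ ≡ 14.
k = 26 + 47*((1 − 26)*14 mod 73) = 26 + 47*15 = 731.

731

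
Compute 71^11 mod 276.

By square-and-multiply:
11 in binary is 1011, i.e. 11 = 8 + 2 + 1.
71^1 ≡ 71 (mod 276)
71^2 ≡ 71^2 = 5041 ≡ 73 (mod 276)
71^4 ≡ 73^2 = 5329 ≡ 85 (mod 276)
71^8 ≡ 85^2 = 7225 ≡ 49 (mod 276)
71^11 = 71^8 * 71^2 * 71^1 ≡ 49 * 73 * 71 (mod 276).
Accumulate the product:
49 * 73 = 3577 ≡ 265
265 * 71 = 18815 ≡ 47

47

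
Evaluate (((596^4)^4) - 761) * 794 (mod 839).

(596)^4 ≡ 242 (mod 839)
(242)^4 ≡ 708 (mod 839)
708 - 761 = -53 ≡ 786 (mod 839)
786 * 794 = 624084 ≡ 707 (mod 839)

707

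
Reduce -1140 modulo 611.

82

-1140 = -2×611 + 82, so -1140 ≡ 82 (mod 611).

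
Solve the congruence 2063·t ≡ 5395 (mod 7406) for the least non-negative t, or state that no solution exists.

3711

gcd(2063, 7406) = 1, so a unique solution mod 7406 exists.
2063⁻¹ ≡ 2635 (mod 7406).
t ≡ 2635·5395 ≡ 3711 (mod 7406).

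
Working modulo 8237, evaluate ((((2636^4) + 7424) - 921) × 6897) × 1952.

(2636)^4 ≡ 4206 (mod 8237)
4206 + 7424 = 11630 ≡ 3393 (mod 8237)
3393 - 921 = 2472
2472 × 6897 = 17049384 ≡ 7031 (mod 8237)
7031 × 1952 = 13724512 ≡ 1670 (mod 8237)

1670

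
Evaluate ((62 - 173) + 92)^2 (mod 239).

122

62 - 173 = -111 ≡ 128 (mod 239)
128 + 92 = 220
(220)^2 ≡ 122 (mod 239)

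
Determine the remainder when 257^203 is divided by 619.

70

203 in binary is 11001011, i.e. 203 = 128 + 64 + 8 + 2 + 1.
257^1 ≡ 257 (mod 619)
257^2 ≡ 257^2 = 66049 ≡ 435 (mod 619)
257^4 ≡ 435^2 = 189225 ≡ 430 (mod 619)
257^8 ≡ 430^2 = 184900 ≡ 438 (mod 619)
257^16 ≡ 438^2 = 191844 ≡ 573 (mod 619)
257^32 ≡ 573^2 = 328329 ≡ 259 (mod 619)
257^64 ≡ 259^2 = 67081 ≡ 229 (mod 619)
257^128 ≡ 229^2 = 52441 ≡ 445 (mod 619)
257^203 = 257^128 × 257^64 × 257^8 × 257^2 × 257^1 ≡ 445 × 229 × 438 × 435 × 257 (mod 619).
Accumulate the product:
445 × 229 = 101905 ≡ 389
389 × 438 = 170382 ≡ 157
157 × 435 = 68295 ≡ 205
205 × 257 = 52685 ≡ 70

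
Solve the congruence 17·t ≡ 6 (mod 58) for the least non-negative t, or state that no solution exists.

14

gcd(17, 58) = 1, so a unique solution mod 58 exists.
17⁻¹ ≡ 41 (mod 58).
t ≡ 41·6 ≡ 14 (mod 58).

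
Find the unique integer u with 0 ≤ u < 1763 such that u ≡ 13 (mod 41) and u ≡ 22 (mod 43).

41⁻¹ mod 43: 41*21 ≡ 1 (mod 43), so 41⁻¹ ≡ 21.
u = 13 + 41*((22 − 13)*21 mod 43) = 13 + 41*17 = 710.
Check: 710 mod 41 = 13, 710 mod 43 = 22. ✓

710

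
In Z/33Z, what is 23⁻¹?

23

By the extended Euclidean algorithm:
33 = 1*23 + 10
23 = 2*10 + 3
10 = 3*3 + 1
3 = 3*1 + 0
gcd(23, 33) = 1, so the inverse exists.
Back-substitute for 1:
1 = 1*10 − 3*3
  = −3*23 + 7*10
  = 7*33 − 10*23
So 23⁻¹ ≡ −10 ≡ 23 (mod 33).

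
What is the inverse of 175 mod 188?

Run the extended Euclidean algorithm:
188 = 1*175 + 13
175 = 13*13 + 6
13 = 2*6 + 1
6 = 6*1 + 0
gcd(175, 188) = 1, so the inverse exists.
Back-substitute for 1:
1 = 1*13 − 2*6
  = −2*175 + 27*13
  = 27*188 − 29*175
So 175⁻¹ ≡ −29 ≡ 159 (mod 188).

159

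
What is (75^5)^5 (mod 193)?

(75)^5 ≡ 128 (mod 193)
(128)^5 ≡ 92 (mod 193)

92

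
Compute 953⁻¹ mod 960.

137

960 = 1*953 + 7
953 = 136*7 + 1
7 = 7*1 + 0
gcd(953, 960) = 1, so the inverse exists.
Back-substitute for 1:
1 = 1*953 − 136*7
  = −136*960 + 137*953
So 953⁻¹ ≡ 137 (mod 960).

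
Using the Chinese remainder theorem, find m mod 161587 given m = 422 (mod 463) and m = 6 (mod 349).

129136

463⁻¹ mod 349: 463×199 ≡ 1 (mod 349), so 463⁻¹ ≡ 199.
m = 422 + 463×((6 − 422)×199 mod 349) = 422 + 463×278 = 129136.
Check: 129136 mod 463 = 422, 129136 mod 349 = 6. ✓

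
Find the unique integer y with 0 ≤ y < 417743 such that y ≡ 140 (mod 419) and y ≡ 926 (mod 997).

334921

419⁻¹ mod 997: 419·464 ≡ 1 (mod 997), so 419⁻¹ ≡ 464.
y = 140 + 419·((926 − 140)·464 mod 997) = 140 + 419·799 = 334921.
Check: 334921 mod 419 = 140, 334921 mod 997 = 926. ✓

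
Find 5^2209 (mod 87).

71

Compute successive squares:
2209 in binary is 100010100001, i.e. 2209 = 2048 + 128 + 32 + 1.
5^1 ≡ 5 (mod 87)
5^2 ≡ 5^2 = 25 (mod 87)
5^4 ≡ 25^2 = 625 ≡ 16 (mod 87)
5^8 ≡ 16^2 = 256 ≡ 82 (mod 87)
5^16 ≡ 82^2 = 6724 ≡ 25 (mod 87)
5^32 ≡ 25^2 = 625 ≡ 16 (mod 87)
5^64 ≡ 16^2 = 256 ≡ 82 (mod 87)
5^128 ≡ 82^2 = 6724 ≡ 25 (mod 87)
5^256 ≡ 25^2 = 625 ≡ 16 (mod 87)
5^512 ≡ 16^2 = 256 ≡ 82 (mod 87)
5^1024 ≡ 82^2 = 6724 ≡ 25 (mod 87)
5^2048 ≡ 25^2 = 625 ≡ 16 (mod 87)
5^2209 = 5^2048 * 5^128 * 5^32 * 5^1 ≡ 16 * 25 * 16 * 5 (mod 87).
Accumulate the product:
16 * 25 = 400 ≡ 52
52 * 16 = 832 ≡ 49
49 * 5 = 245 ≡ 71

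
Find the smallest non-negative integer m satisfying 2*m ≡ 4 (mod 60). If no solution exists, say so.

gcd(2, 60) = 2, and 2 | 4, so solutions exist.
Divide through by 2: 1*m mod 30 = 2.
1⁻¹ ≡ 1 (mod 30).
m ≡ 1*2 ≡ 2 (mod 30).
The smallest non-negative solution is m = 2.

2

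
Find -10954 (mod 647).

45

-10954 = -17*647 + 45, so -10954 ≡ 45 (mod 647).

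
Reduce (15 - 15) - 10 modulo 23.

15 - 15 = 0
0 - 10 = -10 ≡ 13 (mod 23)

13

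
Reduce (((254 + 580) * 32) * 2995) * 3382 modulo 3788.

254 + 580 = 834
834 * 32 = 26688 ≡ 172 (mod 3788)
172 * 2995 = 515140 ≡ 3760 (mod 3788)
3760 * 3382 = 12716320 ≡ 4 (mod 3788)

4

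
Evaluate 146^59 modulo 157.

110

146^1 ≡ 146 (mod 157)
146^2 ≡ 146^2 = 21316 ≡ 121 (mod 157)
146^4 ≡ 121^2 = 14641 ≡ 40 (mod 157)
146^8 ≡ 40^2 = 1600 ≡ 30 (mod 157)
146^16 ≡ 30^2 = 900 ≡ 115 (mod 157)
146^32 ≡ 115^2 = 13225 ≡ 37 (mod 157)
146^59 = 146^32 · 146^16 · 146^8 · 146^2 · 146^1 ≡ 37 · 115 · 30 · 121 · 146 (mod 157).
Accumulate the product:
37 · 115 = 4255 ≡ 16
16 · 30 = 480 ≡ 9
9 · 121 = 1089 ≡ 147
147 · 146 = 21462 ≡ 110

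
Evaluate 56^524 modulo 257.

56^1 ≡ 56 (mod 257)
56^2 ≡ 56^2 = 3136 ≡ 52 (mod 257)
56^4 ≡ 52^2 = 2704 ≡ 134 (mod 257)
56^8 ≡ 134^2 = 17956 ≡ 223 (mod 257)
56^16 ≡ 223^2 = 49729 ≡ 128 (mod 257)
56^32 ≡ 128^2 = 16384 ≡ 193 (mod 257)
56^64 ≡ 193^2 = 37249 ≡ 241 (mod 257)
56^128 ≡ 241^2 = 58081 ≡ 256 (mod 257)
56^256 ≡ 256^2 = 65536 ≡ 1 (mod 257)
56^512 ≡ 1^2 = 1 (mod 257)
56^524 = 56^512 × 56^8 × 56^4 ≡ 1 × 223 × 134 (mod 257).
Accumulate the product:
1 × 223 = 223
223 × 134 = 29882 ≡ 70

70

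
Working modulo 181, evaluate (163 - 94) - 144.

163 - 94 = 69
69 - 144 = -75 ≡ 106 (mod 181)

106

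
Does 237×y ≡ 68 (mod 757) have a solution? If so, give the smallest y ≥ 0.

588

gcd(237, 757) = 1, so a unique solution mod 757 exists.
237⁻¹ ≡ 543 (mod 757).
y ≡ 543×68 ≡ 588 (mod 757).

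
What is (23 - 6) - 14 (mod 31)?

23 - 6 = 17
17 - 14 = 3

3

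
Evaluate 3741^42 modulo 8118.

42 in binary is 101010, i.e. 42 = 32 + 8 + 2.
3741^1 ≡ 3741 (mod 8118)
3741^2 ≡ 3741^2 = 13995081 ≡ 7767 (mod 8118)
3741^4 ≡ 7767^2 = 60326289 ≡ 1431 (mod 8118)
3741^8 ≡ 1431^2 = 2047761 ≡ 2025 (mod 8118)
3741^16 ≡ 2025^2 = 4100625 ≡ 1035 (mod 8118)
3741^32 ≡ 1035^2 = 1071225 ≡ 7767 (mod 8118)
3741^42 = 3741^32 × 3741^8 × 3741^2 ≡ 7767 × 2025 × 7767 (mod 8118).
Accumulate the product:
7767 × 2025 = 15728175 ≡ 3609
3609 × 7767 = 28031103 ≡ 7767

7767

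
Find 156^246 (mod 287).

113

246 in binary is 11110110, i.e. 246 = 128 + 64 + 32 + 16 + 4 + 2.
156^1 ≡ 156 (mod 287)
156^2 ≡ 156^2 = 24336 ≡ 228 (mod 287)
156^4 ≡ 228^2 = 51984 ≡ 37 (mod 287)
156^8 ≡ 37^2 = 1369 ≡ 221 (mod 287)
156^16 ≡ 221^2 = 48841 ≡ 51 (mod 287)
156^32 ≡ 51^2 = 2601 ≡ 18 (mod 287)
156^64 ≡ 18^2 = 324 ≡ 37 (mod 287)
156^128 ≡ 37^2 = 1369 ≡ 221 (mod 287)
156^246 = 156^128 × 156^64 × 156^32 × 156^16 × 156^4 × 156^2 ≡ 221 × 37 × 18 × 51 × 37 × 228 (mod 287).
Accumulate the product:
221 × 37 = 8177 ≡ 141
141 × 18 = 2538 ≡ 242
242 × 51 = 12342 ≡ 1
1 × 37 = 37
37 × 228 = 8436 ≡ 113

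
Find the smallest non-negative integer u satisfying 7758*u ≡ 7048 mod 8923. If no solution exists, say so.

gcd(7758, 8923) = 1, so a unique solution mod 8923 exists.
7758⁻¹ ≡ 5147 (mod 8923).
u ≡ 5147*7048 ≡ 4061 (mod 8923).

4061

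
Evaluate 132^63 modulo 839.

145

132^1 ≡ 132 (mod 839)
132^2 ≡ 132^2 = 17424 ≡ 644 (mod 839)
132^4 ≡ 644^2 = 414736 ≡ 270 (mod 839)
132^8 ≡ 270^2 = 72900 ≡ 746 (mod 839)
132^16 ≡ 746^2 = 556516 ≡ 259 (mod 839)
132^32 ≡ 259^2 = 67081 ≡ 800 (mod 839)
132^63 = 132^32 × 132^16 × 132^8 × 132^4 × 132^2 × 132^1 ≡ 800 × 259 × 746 × 270 × 644 × 132 (mod 839).
Accumulate the product:
800 × 259 = 207200 ≡ 806
806 × 746 = 601276 ≡ 552
552 × 270 = 149040 ≡ 537
537 × 644 = 345828 ≡ 160
160 × 132 = 21120 ≡ 145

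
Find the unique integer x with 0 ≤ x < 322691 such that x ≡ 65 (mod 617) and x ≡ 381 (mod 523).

617⁻¹ mod 523: 617·217 ≡ 1 (mod 523), so 617⁻¹ ≡ 217.
x = 65 + 617·((381 − 65)·217 mod 523) = 65 + 617·59 = 36468.
Check: 36468 mod 617 = 65, 36468 mod 523 = 381. ✓

36468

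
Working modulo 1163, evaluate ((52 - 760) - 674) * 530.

52 - 760 = -708 ≡ 455 (mod 1163)
455 - 674 = -219 ≡ 944 (mod 1163)
944 * 530 = 500320 ≡ 230 (mod 1163)

230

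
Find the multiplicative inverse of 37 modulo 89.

89 = 2×37 + 15
37 = 2×15 + 7
15 = 2×7 + 1
7 = 7×1 + 0
gcd(37, 89) = 1, so the inverse exists.
Back-substitute for 1:
1 = 1×15 − 2×7
  = −2×37 + 5×15
  = 5×89 − 12×37
So 37⁻¹ ≡ −12 ≡ 77 (mod 89).

77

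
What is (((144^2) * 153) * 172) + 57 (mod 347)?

(144)^2 ≡ 263 (mod 347)
263 * 153 = 40239 ≡ 334 (mod 347)
334 * 172 = 57448 ≡ 193 (mod 347)
193 + 57 = 250

250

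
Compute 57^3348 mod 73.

1

Compute successive squares:
3348 in binary is 110100010100, i.e. 3348 = 2048 + 1024 + 256 + 16 + 4.
57^1 ≡ 57 (mod 73)
57^2 ≡ 57^2 = 3249 ≡ 37 (mod 73)
57^4 ≡ 37^2 = 1369 ≡ 55 (mod 73)
57^8 ≡ 55^2 = 3025 ≡ 32 (mod 73)
57^16 ≡ 32^2 = 1024 ≡ 2 (mod 73)
57^32 ≡ 2^2 = 4 (mod 73)
57^64 ≡ 4^2 = 16 (mod 73)
57^128 ≡ 16^2 = 256 ≡ 37 (mod 73)
57^256 ≡ 37^2 = 1369 ≡ 55 (mod 73)
57^512 ≡ 55^2 = 3025 ≡ 32 (mod 73)
57^1024 ≡ 32^2 = 1024 ≡ 2 (mod 73)
57^2048 ≡ 2^2 = 4 (mod 73)
57^3348 = 57^2048 · 57^1024 · 57^256 · 57^16 · 57^4 ≡ 4 · 2 · 55 · 2 · 55 (mod 73).
Accumulate the product:
4 · 2 = 8
8 · 55 = 440 ≡ 2
2 · 2 = 4
4 · 55 = 220 ≡ 1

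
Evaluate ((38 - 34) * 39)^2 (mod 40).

16

38 - 34 = 4
4 * 39 = 156 ≡ 36 (mod 40)
(36)^2 ≡ 16 (mod 40)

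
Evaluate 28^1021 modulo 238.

Using repeated squaring:
28^1 ≡ 28 (mod 238)
28^2 ≡ 28^2 = 784 ≡ 70 (mod 238)
28^4 ≡ 70^2 = 4900 ≡ 140 (mod 238)
28^8 ≡ 140^2 = 19600 ≡ 84 (mod 238)
28^16 ≡ 84^2 = 7056 ≡ 154 (mod 238)
28^32 ≡ 154^2 = 23716 ≡ 154 (mod 238)
28^64 ≡ 154^2 = 23716 ≡ 154 (mod 238)
28^128 ≡ 154^2 = 23716 ≡ 154 (mod 238)
28^256 ≡ 154^2 = 23716 ≡ 154 (mod 238)
28^512 ≡ 154^2 = 23716 ≡ 154 (mod 238)
28^1021 = 28^512 · 28^256 · 28^128 · 28^64 · 28^32 · 28^16 · 28^8 · 28^4 · 28^1 ≡ 154 · 154 · 154 · 154 · 154 · 154 · 84 · 140 · 28 (mod 238).
Accumulate the product:
154 · 154 = 23716 ≡ 154
154 · 154 = 23716 ≡ 154
154 · 154 = 23716 ≡ 154
154 · 154 = 23716 ≡ 154
154 · 154 = 23716 ≡ 154
154 · 84 = 12936 ≡ 84
84 · 140 = 11760 ≡ 98
98 · 28 = 2744 ≡ 126

126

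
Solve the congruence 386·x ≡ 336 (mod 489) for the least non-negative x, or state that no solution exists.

gcd(386, 489) = 1, so a unique solution mod 489 exists.
386⁻¹ ≡ 470 (mod 489).
x ≡ 470·336 ≡ 462 (mod 489).

462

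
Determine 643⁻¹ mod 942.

942 = 1*643 + 299
643 = 2*299 + 45
299 = 6*45 + 29
45 = 1*29 + 16
29 = 1*16 + 13
16 = 1*13 + 3
13 = 4*3 + 1
3 = 3*1 + 0
gcd(643, 942) = 1, so the inverse exists.
Bézout: 1 = 200*942 − 293*643.
So 643⁻¹ ≡ −293 ≡ 649 (mod 942).

649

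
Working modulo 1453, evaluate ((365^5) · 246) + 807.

619

(365)^5 ≡ 330 (mod 1453)
330 · 246 = 81180 ≡ 1265 (mod 1453)
1265 + 807 = 2072 ≡ 619 (mod 1453)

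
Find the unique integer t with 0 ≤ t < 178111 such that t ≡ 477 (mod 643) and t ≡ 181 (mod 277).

643⁻¹ mod 277: 643*249 ≡ 1 (mod 277), so 643⁻¹ ≡ 249.
t = 477 + 643*((181 − 477)*249 mod 277) = 477 + 643*255 = 164442.

164442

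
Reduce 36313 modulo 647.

36313 = 56*647 + 81, so 36313 ≡ 81 (mod 647).

81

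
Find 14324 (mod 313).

239

14324 = 45·313 + 239, so 14324 ≡ 239 (mod 313).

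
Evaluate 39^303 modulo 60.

Compute successive squares:
303 in binary is 100101111, i.e. 303 = 256 + 32 + 8 + 4 + 2 + 1.
39^1 ≡ 39 (mod 60)
39^2 ≡ 39^2 = 1521 ≡ 21 (mod 60)
39^4 ≡ 21^2 = 441 ≡ 21 (mod 60)
39^8 ≡ 21^2 = 441 ≡ 21 (mod 60)
39^16 ≡ 21^2 = 441 ≡ 21 (mod 60)
39^32 ≡ 21^2 = 441 ≡ 21 (mod 60)
39^64 ≡ 21^2 = 441 ≡ 21 (mod 60)
39^128 ≡ 21^2 = 441 ≡ 21 (mod 60)
39^256 ≡ 21^2 = 441 ≡ 21 (mod 60)
39^303 = 39^256 × 39^32 × 39^8 × 39^4 × 39^2 × 39^1 ≡ 21 × 21 × 21 × 21 × 21 × 39 (mod 60).
Accumulate the product:
21 × 21 = 441 ≡ 21
21 × 21 = 441 ≡ 21
21 × 21 = 441 ≡ 21
21 × 21 = 441 ≡ 21
21 × 39 = 819 ≡ 39

39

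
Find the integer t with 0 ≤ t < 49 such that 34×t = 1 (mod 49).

49 = 1·34 + 15
34 = 2·15 + 4
15 = 3·4 + 3
4 = 1·3 + 1
3 = 3·1 + 0
gcd(34, 49) = 1, so the inverse exists.
Back-substitute for 1:
1 = 1·4 − 1·3
  = −1·15 + 4·4
  = 4·34 − 9·15
  = −9·49 + 13·34
So 34⁻¹ ≡ 13 (mod 49).

13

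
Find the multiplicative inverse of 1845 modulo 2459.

821

2459 = 1*1845 + 614
1845 = 3*614 + 3
614 = 204*3 + 2
3 = 1*2 + 1
2 = 2*1 + 0
gcd(1845, 2459) = 1, so the inverse exists.
Back-substitute for 1:
1 = 1*3 − 1*2
  = −1*614 + 205*3
  = 205*1845 − 616*614
  = −616*2459 + 821*1845
So 1845⁻¹ ≡ 821 (mod 2459).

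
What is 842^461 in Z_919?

415

461 in binary is 111001101, i.e. 461 = 256 + 128 + 64 + 8 + 4 + 1.
842^1 ≡ 842 (mod 919)
842^2 ≡ 842^2 = 708964 ≡ 415 (mod 919)
842^4 ≡ 415^2 = 172225 ≡ 372 (mod 919)
842^8 ≡ 372^2 = 138384 ≡ 534 (mod 919)
842^16 ≡ 534^2 = 285156 ≡ 266 (mod 919)
842^32 ≡ 266^2 = 70756 ≡ 912 (mod 919)
842^64 ≡ 912^2 = 831744 ≡ 49 (mod 919)
842^128 ≡ 49^2 = 2401 ≡ 563 (mod 919)
842^256 ≡ 563^2 = 316969 ≡ 833 (mod 919)
842^461 = 842^256 · 842^128 · 842^64 · 842^8 · 842^4 · 842^1 ≡ 833 · 563 · 49 · 534 · 372 · 842 (mod 919).
Accumulate the product:
833 · 563 = 468979 ≡ 289
289 · 49 = 14161 ≡ 376
376 · 534 = 200784 ≡ 442
442 · 372 = 164424 ≡ 842
842 · 842 = 708964 ≡ 415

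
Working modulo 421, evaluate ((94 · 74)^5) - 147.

96

94 · 74 = 6956 ≡ 220 (mod 421)
(220)^5 ≡ 243 (mod 421)
243 - 147 = 96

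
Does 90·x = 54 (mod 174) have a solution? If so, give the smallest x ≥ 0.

18

gcd(90, 174) = 6, and 6 | 54, so solutions exist.
Divide through by 6: 15·x ≡ 9 mod 29.
15⁻¹ ≡ 2 (mod 29).
x ≡ 2·9 ≡ 18 (mod 29).
The smallest non-negative solution is x = 18.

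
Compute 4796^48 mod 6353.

4796^1 ≡ 4796 (mod 6353)
4796^2 ≡ 4796^2 = 23001616 ≡ 3756 (mod 6353)
4796^4 ≡ 3756^2 = 14107536 ≡ 3876 (mod 6353)
4796^8 ≡ 3876^2 = 15023376 ≡ 4884 (mod 6353)
4796^16 ≡ 4884^2 = 23853456 ≡ 4294 (mod 6353)
4796^32 ≡ 4294^2 = 18438436 ≡ 2030 (mod 6353)
4796^48 = 4796^32 × 4796^16 ≡ 2030 × 4294 (mod 6353).
2030 × 4294 = 8716820 ≡ 504 (mod 6353).

504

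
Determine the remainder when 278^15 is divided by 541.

By square-and-multiply:
15 in binary is 1111, i.e. 15 = 8 + 4 + 2 + 1.
278^1 ≡ 278 (mod 541)
278^2 ≡ 278^2 = 77284 ≡ 462 (mod 541)
278^4 ≡ 462^2 = 213444 ≡ 290 (mod 541)
278^8 ≡ 290^2 = 84100 ≡ 245 (mod 541)
278^15 = 278^8 · 278^4 · 278^2 · 278^1 ≡ 245 · 290 · 462 · 278 (mod 541).
Accumulate the product:
245 · 290 = 71050 ≡ 179
179 · 462 = 82698 ≡ 466
466 · 278 = 129548 ≡ 249

249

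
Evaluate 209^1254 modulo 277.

By square-and-multiply:
1254 in binary is 10011100110, i.e. 1254 = 1024 + 128 + 64 + 32 + 4 + 2.
209^1 ≡ 209 (mod 277)
209^2 ≡ 209^2 = 43681 ≡ 192 (mod 277)
209^4 ≡ 192^2 = 36864 ≡ 23 (mod 277)
209^8 ≡ 23^2 = 529 ≡ 252 (mod 277)
209^16 ≡ 252^2 = 63504 ≡ 71 (mod 277)
209^32 ≡ 71^2 = 5041 ≡ 55 (mod 277)
209^64 ≡ 55^2 = 3025 ≡ 255 (mod 277)
209^128 ≡ 255^2 = 65025 ≡ 207 (mod 277)
209^256 ≡ 207^2 = 42849 ≡ 191 (mod 277)
209^512 ≡ 191^2 = 36481 ≡ 194 (mod 277)
209^1024 ≡ 194^2 = 37636 ≡ 241 (mod 277)
209^1254 = 209^1024 * 209^128 * 209^64 * 209^32 * 209^4 * 209^2 ≡ 241 * 207 * 255 * 55 * 23 * 192 (mod 277).
Accumulate the product:
241 * 207 = 49887 ≡ 27
27 * 255 = 6885 ≡ 237
237 * 55 = 13035 ≡ 16
16 * 23 = 368 ≡ 91
91 * 192 = 17472 ≡ 21

21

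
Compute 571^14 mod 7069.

Using repeated squaring:
14 in binary is 1110, i.e. 14 = 8 + 4 + 2.
571^1 ≡ 571 (mod 7069)
571^2 ≡ 571^2 = 326041 ≡ 867 (mod 7069)
571^4 ≡ 867^2 = 751689 ≡ 2375 (mod 7069)
571^8 ≡ 2375^2 = 5640625 ≡ 6632 (mod 7069)
571^14 = 571^8 · 571^4 · 571^2 ≡ 6632 · 2375 · 867 (mod 7069).
Accumulate the product:
6632 · 2375 = 15751000 ≡ 1268
1268 · 867 = 1099356 ≡ 3661

3661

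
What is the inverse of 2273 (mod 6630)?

5297

By the extended Euclidean algorithm:
6630 = 2·2273 + 2084
2273 = 1·2084 + 189
2084 = 11·189 + 5
189 = 37·5 + 4
5 = 1·4 + 1
4 = 4·1 + 0
gcd(2273, 6630) = 1, so the inverse exists.
Back-substitute for 1:
1 = 1·5 − 1·4
  = −1·189 + 38·5
  = 38·2084 − 419·189
  = −419·2273 + 457·2084
  = 457·6630 − 1333·2273
So 2273⁻¹ ≡ −1333 ≡ 5297 (mod 6630).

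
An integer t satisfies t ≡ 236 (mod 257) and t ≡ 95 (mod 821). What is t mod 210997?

158548

257⁻¹ mod 821: 257×706 ≡ 1 (mod 821), so 257⁻¹ ≡ 706.
t = 236 + 257×((95 − 236)×706 mod 821) = 236 + 257×616 = 158548.
Check: 158548 mod 257 = 236, 158548 mod 821 = 95. ✓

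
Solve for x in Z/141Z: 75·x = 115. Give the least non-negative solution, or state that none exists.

no solution

gcd(75, 141) = 3, and 3 does not divide 115.
So the congruence has no solution.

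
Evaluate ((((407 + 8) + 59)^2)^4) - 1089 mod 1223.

407 + 8 = 415
415 + 59 = 474
(474)^2 ≡ 867 (mod 1223)
(867)^4 ≡ 26 (mod 1223)
26 - 1089 = -1063 ≡ 160 (mod 1223)

160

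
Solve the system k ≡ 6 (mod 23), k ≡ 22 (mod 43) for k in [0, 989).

23⁻¹ mod 43: 23·15 ≡ 1 (mod 43), so 23⁻¹ ≡ 15.
k = 6 + 23·((22 − 6)·15 mod 43) = 6 + 23·25 = 581.
Check: 581 mod 23 = 6, 581 mod 43 = 22. ✓

581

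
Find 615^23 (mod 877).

23 in binary is 10111, i.e. 23 = 16 + 4 + 2 + 1.
615^1 ≡ 615 (mod 877)
615^2 ≡ 615^2 = 378225 ≡ 238 (mod 877)
615^4 ≡ 238^2 = 56644 ≡ 516 (mod 877)
615^8 ≡ 516^2 = 266256 ≡ 525 (mod 877)
615^16 ≡ 525^2 = 275625 ≡ 247 (mod 877)
615^23 = 615^16 · 615^4 · 615^2 · 615^1 ≡ 247 · 516 · 238 · 615 (mod 877).
Accumulate the product:
247 · 516 = 127452 ≡ 287
287 · 238 = 68306 ≡ 777
777 · 615 = 477855 ≡ 767

767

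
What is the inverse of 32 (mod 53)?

5

53 = 1×32 + 21
32 = 1×21 + 11
21 = 1×11 + 10
11 = 1×10 + 1
10 = 10×1 + 0
gcd(32, 53) = 1, so the inverse exists.
Bézout: 1 = −3×53 + 5×32.
So 32⁻¹ ≡ 5 (mod 53).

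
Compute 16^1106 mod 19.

6

16^1 ≡ 16 (mod 19)
16^2 ≡ 16^2 = 256 ≡ 9 (mod 19)
16^4 ≡ 9^2 = 81 ≡ 5 (mod 19)
16^8 ≡ 5^2 = 25 ≡ 6 (mod 19)
16^16 ≡ 6^2 = 36 ≡ 17 (mod 19)
16^32 ≡ 17^2 = 289 ≡ 4 (mod 19)
16^64 ≡ 4^2 = 16 (mod 19)
16^128 ≡ 16^2 = 256 ≡ 9 (mod 19)
16^256 ≡ 9^2 = 81 ≡ 5 (mod 19)
16^512 ≡ 5^2 = 25 ≡ 6 (mod 19)
16^1024 ≡ 6^2 = 36 ≡ 17 (mod 19)
16^1106 = 16^1024 × 16^64 × 16^16 × 16^2 ≡ 17 × 16 × 17 × 9 (mod 19).
Accumulate the product:
17 × 16 = 272 ≡ 6
6 × 17 = 102 ≡ 7
7 × 9 = 63 ≡ 6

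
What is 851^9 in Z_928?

627

Compute successive squares:
9 in binary is 1001, i.e. 9 = 8 + 1.
851^1 ≡ 851 (mod 928)
851^2 ≡ 851^2 = 724201 ≡ 361 (mod 928)
851^4 ≡ 361^2 = 130321 ≡ 401 (mod 928)
851^8 ≡ 401^2 = 160801 ≡ 257 (mod 928)
851^9 = 851^8 × 851^1 ≡ 257 × 851 (mod 928).
257 × 851 = 218707 ≡ 627 (mod 928).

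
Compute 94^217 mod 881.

272

By square-and-multiply:
94^1 ≡ 94 (mod 881)
94^2 ≡ 94^2 = 8836 ≡ 26 (mod 881)
94^4 ≡ 26^2 = 676 (mod 881)
94^8 ≡ 676^2 = 456976 ≡ 618 (mod 881)
94^16 ≡ 618^2 = 381924 ≡ 451 (mod 881)
94^32 ≡ 451^2 = 203401 ≡ 771 (mod 881)
94^64 ≡ 771^2 = 594441 ≡ 647 (mod 881)
94^128 ≡ 647^2 = 418609 ≡ 134 (mod 881)
94^217 = 94^128 · 94^64 · 94^16 · 94^8 · 94^1 ≡ 134 · 647 · 451 · 618 · 94 (mod 881).
Accumulate the product:
134 · 647 = 86698 ≡ 360
360 · 451 = 162360 ≡ 256
256 · 618 = 158208 ≡ 509
509 · 94 = 47846 ≡ 272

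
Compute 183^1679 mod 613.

28

1679 in binary is 11010001111, i.e. 1679 = 1024 + 512 + 128 + 8 + 4 + 2 + 1.
183^1 ≡ 183 (mod 613)
183^2 ≡ 183^2 = 33489 ≡ 387 (mod 613)
183^4 ≡ 387^2 = 149769 ≡ 197 (mod 613)
183^8 ≡ 197^2 = 38809 ≡ 190 (mod 613)
183^16 ≡ 190^2 = 36100 ≡ 546 (mod 613)
183^32 ≡ 546^2 = 298116 ≡ 198 (mod 613)
183^64 ≡ 198^2 = 39204 ≡ 585 (mod 613)
183^128 ≡ 585^2 = 342225 ≡ 171 (mod 613)
183^256 ≡ 171^2 = 29241 ≡ 430 (mod 613)
183^512 ≡ 430^2 = 184900 ≡ 387 (mod 613)
183^1024 ≡ 387^2 = 149769 ≡ 197 (mod 613)
183^1679 = 183^1024 · 183^512 · 183^128 · 183^8 · 183^4 · 183^2 · 183^1 ≡ 197 · 387 · 171 · 190 · 197 · 387 · 183 (mod 613).
Accumulate the product:
197 · 387 = 76239 ≡ 227
227 · 171 = 38817 ≡ 198
198 · 190 = 37620 ≡ 227
227 · 197 = 44719 ≡ 583
583 · 387 = 225621 ≡ 37
37 · 183 = 6771 ≡ 28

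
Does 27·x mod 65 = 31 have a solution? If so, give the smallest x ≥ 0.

gcd(27, 65) = 1, so a unique solution mod 65 exists.
27⁻¹ ≡ 53 (mod 65).
x ≡ 53·31 ≡ 18 (mod 65).

18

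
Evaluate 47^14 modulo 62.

33

14 in binary is 1110, i.e. 14 = 8 + 4 + 2.
47^1 ≡ 47 (mod 62)
47^2 ≡ 47^2 = 2209 ≡ 39 (mod 62)
47^4 ≡ 39^2 = 1521 ≡ 33 (mod 62)
47^8 ≡ 33^2 = 1089 ≡ 35 (mod 62)
47^14 = 47^8 · 47^4 · 47^2 ≡ 35 · 33 · 39 (mod 62).
Accumulate the product:
35 · 33 = 1155 ≡ 39
39 · 39 = 1521 ≡ 33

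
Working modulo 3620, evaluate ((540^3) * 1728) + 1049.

(540)^3 ≡ 1240 (mod 3620)
1240 * 1728 = 2142720 ≡ 3300 (mod 3620)
3300 + 1049 = 4349 ≡ 729 (mod 3620)

729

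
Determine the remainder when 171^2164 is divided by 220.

141

Using repeated squaring:
2164 in binary is 100001110100, i.e. 2164 = 2048 + 64 + 32 + 16 + 4.
171^1 ≡ 171 (mod 220)
171^2 ≡ 171^2 = 29241 ≡ 201 (mod 220)
171^4 ≡ 201^2 = 40401 ≡ 141 (mod 220)
171^8 ≡ 141^2 = 19881 ≡ 81 (mod 220)
171^16 ≡ 81^2 = 6561 ≡ 181 (mod 220)
171^32 ≡ 181^2 = 32761 ≡ 201 (mod 220)
171^64 ≡ 201^2 = 40401 ≡ 141 (mod 220)
171^128 ≡ 141^2 = 19881 ≡ 81 (mod 220)
171^256 ≡ 81^2 = 6561 ≡ 181 (mod 220)
171^512 ≡ 181^2 = 32761 ≡ 201 (mod 220)
171^1024 ≡ 201^2 = 40401 ≡ 141 (mod 220)
171^2048 ≡ 141^2 = 19881 ≡ 81 (mod 220)
171^2164 = 171^2048 · 171^64 · 171^32 · 171^16 · 171^4 ≡ 81 · 141 · 201 · 181 · 141 (mod 220).
Accumulate the product:
81 · 141 = 11421 ≡ 201
201 · 201 = 40401 ≡ 141
141 · 181 = 25521 ≡ 1
1 · 141 = 141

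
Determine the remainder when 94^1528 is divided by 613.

181

By square-and-multiply:
1528 in binary is 10111111000, i.e. 1528 = 1024 + 256 + 128 + 64 + 32 + 16 + 8.
94^1 ≡ 94 (mod 613)
94^2 ≡ 94^2 = 8836 ≡ 254 (mod 613)
94^4 ≡ 254^2 = 64516 ≡ 151 (mod 613)
94^8 ≡ 151^2 = 22801 ≡ 120 (mod 613)
94^16 ≡ 120^2 = 14400 ≡ 301 (mod 613)
94^32 ≡ 301^2 = 90601 ≡ 490 (mod 613)
94^64 ≡ 490^2 = 240100 ≡ 417 (mod 613)
94^128 ≡ 417^2 = 173889 ≡ 410 (mod 613)
94^256 ≡ 410^2 = 168100 ≡ 138 (mod 613)
94^512 ≡ 138^2 = 19044 ≡ 41 (mod 613)
94^1024 ≡ 41^2 = 1681 ≡ 455 (mod 613)
94^1528 = 94^1024 × 94^256 × 94^128 × 94^64 × 94^32 × 94^16 × 94^8 ≡ 455 × 138 × 410 × 417 × 490 × 301 × 120 (mod 613).
Accumulate the product:
455 × 138 = 62790 ≡ 264
264 × 410 = 108240 ≡ 352
352 × 417 = 146784 ≡ 277
277 × 490 = 135730 ≡ 257
257 × 301 = 77357 ≡ 119
119 × 120 = 14280 ≡ 181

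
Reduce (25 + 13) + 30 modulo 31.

6

25 + 13 = 38 ≡ 7 (mod 31)
7 + 30 = 37 ≡ 6 (mod 31)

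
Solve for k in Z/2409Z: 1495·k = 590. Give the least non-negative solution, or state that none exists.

653

gcd(1495, 2409) = 1, so a unique solution mod 2409 exists.
1495⁻¹ ≡ 340 (mod 2409).
k ≡ 340·590 ≡ 653 (mod 2409).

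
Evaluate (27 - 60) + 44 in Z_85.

27 - 60 = -33 ≡ 52 (mod 85)
52 + 44 = 96 ≡ 11 (mod 85)

11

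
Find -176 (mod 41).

29

-176 = -5×41 + 29, so -176 ≡ 29 (mod 41).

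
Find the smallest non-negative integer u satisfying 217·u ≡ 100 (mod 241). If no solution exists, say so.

gcd(217, 241) = 1, so a unique solution mod 241 exists.
217⁻¹ ≡ 10 (mod 241).
u ≡ 10·100 ≡ 36 (mod 241).

36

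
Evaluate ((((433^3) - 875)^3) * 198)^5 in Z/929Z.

(433)^3 ≡ 214 (mod 929)
214 - 875 = -661 ≡ 268 (mod 929)
(268)^3 ≡ 881 (mod 929)
881 * 198 = 174438 ≡ 715 (mod 929)
(715)^5 ≡ 359 (mod 929)

359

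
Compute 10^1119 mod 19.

12

Compute successive squares:
10^1 ≡ 10 (mod 19)
10^2 ≡ 10^2 = 100 ≡ 5 (mod 19)
10^4 ≡ 5^2 = 25 ≡ 6 (mod 19)
10^8 ≡ 6^2 = 36 ≡ 17 (mod 19)
10^16 ≡ 17^2 = 289 ≡ 4 (mod 19)
10^32 ≡ 4^2 = 16 (mod 19)
10^64 ≡ 16^2 = 256 ≡ 9 (mod 19)
10^128 ≡ 9^2 = 81 ≡ 5 (mod 19)
10^256 ≡ 5^2 = 25 ≡ 6 (mod 19)
10^512 ≡ 6^2 = 36 ≡ 17 (mod 19)
10^1024 ≡ 17^2 = 289 ≡ 4 (mod 19)
10^1119 = 10^1024 * 10^64 * 10^16 * 10^8 * 10^4 * 10^2 * 10^1 ≡ 4 * 9 * 4 * 17 * 6 * 5 * 10 (mod 19).
Accumulate the product:
4 * 9 = 36 ≡ 17
17 * 4 = 68 ≡ 11
11 * 17 = 187 ≡ 16
16 * 6 = 96 ≡ 1
1 * 5 = 5
5 * 10 = 50 ≡ 12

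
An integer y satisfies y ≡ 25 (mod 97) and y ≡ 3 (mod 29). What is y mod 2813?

97⁻¹ mod 29: 97*3 ≡ 1 (mod 29), so 97⁻¹ ≡ 3.
y = 25 + 97*((3 − 25)*3 mod 29) = 25 + 97*21 = 2062.

2062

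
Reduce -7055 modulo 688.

-7055 = -11×688 + 513, so -7055 ≡ 513 (mod 688).

513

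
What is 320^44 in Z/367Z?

By square-and-multiply:
44 in binary is 101100, i.e. 44 = 32 + 8 + 4.
320^1 ≡ 320 (mod 367)
320^2 ≡ 320^2 = 102400 ≡ 7 (mod 367)
320^4 ≡ 7^2 = 49 (mod 367)
320^8 ≡ 49^2 = 2401 ≡ 199 (mod 367)
320^16 ≡ 199^2 = 39601 ≡ 332 (mod 367)
320^32 ≡ 332^2 = 110224 ≡ 124 (mod 367)
320^44 = 320^32 × 320^8 × 320^4 ≡ 124 × 199 × 49 (mod 367).
Accumulate the product:
124 × 199 = 24676 ≡ 87
87 × 49 = 4263 ≡ 226

226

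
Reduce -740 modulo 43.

34

-740 = -18*43 + 34, so -740 ≡ 34 (mod 43).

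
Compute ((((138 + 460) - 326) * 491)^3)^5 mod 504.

496

138 + 460 = 598 ≡ 94 (mod 504)
94 - 326 = -232 ≡ 272 (mod 504)
272 * 491 = 133552 ≡ 496 (mod 504)
(496)^3 ≡ 496 (mod 504)
(496)^5 ≡ 496 (mod 504)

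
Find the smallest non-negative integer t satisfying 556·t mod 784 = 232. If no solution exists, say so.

54

gcd(556, 784) = 4, and 4 | 232, so solutions exist.
Divide through by 4: 139·t mod 196 = 58.
139⁻¹ ≡ 55 (mod 196).
t ≡ 55·58 ≡ 54 (mod 196).
The smallest non-negative solution is t = 54.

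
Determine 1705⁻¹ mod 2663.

By the extended Euclidean algorithm:
2663 = 1·1705 + 958
1705 = 1·958 + 747
958 = 1·747 + 211
747 = 3·211 + 114
211 = 1·114 + 97
114 = 1·97 + 17
97 = 5·17 + 12
17 = 1·12 + 5
12 = 2·5 + 2
5 = 2·2 + 1
2 = 2·1 + 0
gcd(1705, 2663) = 1, so the inverse exists.
Bézout: 1 = −703·2663 + 1098·1705.
So 1705⁻¹ ≡ 1098 (mod 2663).

1098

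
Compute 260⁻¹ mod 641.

392

Apply the Euclidean algorithm and back-substitute:
641 = 2*260 + 121
260 = 2*121 + 18
121 = 6*18 + 13
18 = 1*13 + 5
13 = 2*5 + 3
5 = 1*3 + 2
3 = 1*2 + 1
2 = 2*1 + 0
gcd(260, 641) = 1, so the inverse exists.
Back-substitute for 1:
1 = 1*3 − 1*2
  = −1*5 + 2*3
  = 2*13 − 5*5
  = −5*18 + 7*13
  = 7*121 − 47*18
  = −47*260 + 101*121
  = 101*641 − 249*260
So 260⁻¹ ≡ −249 ≡ 392 (mod 641).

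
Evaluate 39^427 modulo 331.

320

39^1 ≡ 39 (mod 331)
39^2 ≡ 39^2 = 1521 ≡ 197 (mod 331)
39^4 ≡ 197^2 = 38809 ≡ 82 (mod 331)
39^8 ≡ 82^2 = 6724 ≡ 104 (mod 331)
39^16 ≡ 104^2 = 10816 ≡ 224 (mod 331)
39^32 ≡ 224^2 = 50176 ≡ 195 (mod 331)
39^64 ≡ 195^2 = 38025 ≡ 291 (mod 331)
39^128 ≡ 291^2 = 84681 ≡ 276 (mod 331)
39^256 ≡ 276^2 = 76176 ≡ 46 (mod 331)
39^427 = 39^256 × 39^128 × 39^32 × 39^8 × 39^2 × 39^1 ≡ 46 × 276 × 195 × 104 × 197 × 39 (mod 331).
Accumulate the product:
46 × 276 = 12696 ≡ 118
118 × 195 = 23010 ≡ 171
171 × 104 = 17784 ≡ 241
241 × 197 = 47477 ≡ 144
144 × 39 = 5616 ≡ 320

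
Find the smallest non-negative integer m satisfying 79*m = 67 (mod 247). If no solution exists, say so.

gcd(79, 247) = 1, so a unique solution mod 247 exists.
79⁻¹ ≡ 222 (mod 247).
m ≡ 222*67 ≡ 54 (mod 247).

54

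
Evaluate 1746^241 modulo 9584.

By square-and-multiply:
1746^1 ≡ 1746 (mod 9584)
1746^2 ≡ 1746^2 = 3048516 ≡ 804 (mod 9584)
1746^4 ≡ 804^2 = 646416 ≡ 4288 (mod 9584)
1746^8 ≡ 4288^2 = 18386944 ≡ 4832 (mod 9584)
1746^16 ≡ 4832^2 = 23348224 ≡ 1600 (mod 9584)
1746^32 ≡ 1600^2 = 2560000 ≡ 1072 (mod 9584)
1746^64 ≡ 1072^2 = 1149184 ≡ 8688 (mod 9584)
1746^128 ≡ 8688^2 = 75481344 ≡ 7344 (mod 9584)
1746^241 = 1746^128 × 1746^64 × 1746^32 × 1746^16 × 1746^1 ≡ 7344 × 8688 × 1072 × 1600 × 1746 (mod 9584).
Accumulate the product:
7344 × 8688 = 63804672 ≡ 3984
3984 × 1072 = 4270848 ≡ 5968
5968 × 1600 = 9548800 ≡ 3136
3136 × 1746 = 5475456 ≡ 2992

2992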